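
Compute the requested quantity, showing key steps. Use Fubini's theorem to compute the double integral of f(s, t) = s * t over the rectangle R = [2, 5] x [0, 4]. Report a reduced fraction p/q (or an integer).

f(s, t) is a tensor product of a function of s and a function of t, and both factors are bounded continuous (hence Lebesgue integrable) on the rectangle, so Fubini's theorem applies:
  integral_R f d(m x m) = (integral_a1^b1 s ds) * (integral_a2^b2 t dt).
Inner integral in s: integral_{2}^{5} s ds = (5^2 - 2^2)/2
  = 21/2.
Inner integral in t: integral_{0}^{4} t dt = (4^2 - 0^2)/2
  = 8.
Product: (21/2) * (8) = 84.

84


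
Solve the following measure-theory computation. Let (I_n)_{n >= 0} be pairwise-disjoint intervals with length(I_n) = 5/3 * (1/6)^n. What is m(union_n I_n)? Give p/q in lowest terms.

By countable additivity of the Lebesgue measure on pairwise disjoint measurable sets,
  m(union_{n >= 0} I_n) = sum_{n >= 0} m(I_n) = sum_{n >= 0} a * r^n,
  with a = 5/3 and r = 1/6.
Since 0 < r = 1/6 < 1, the geometric series converges:
  sum_{n >= 0} a * r^n = a / (1 - r).
  = 5/3 / (1 - 1/6)
  = 5/3 / (5/6)
  = 2.

2


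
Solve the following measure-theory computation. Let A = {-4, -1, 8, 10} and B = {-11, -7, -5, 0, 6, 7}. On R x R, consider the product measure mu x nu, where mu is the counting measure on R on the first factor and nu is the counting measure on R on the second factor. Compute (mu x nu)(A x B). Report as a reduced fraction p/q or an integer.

For a measurable rectangle A x B, the product measure satisfies
  (mu x nu)(A x B) = mu(A) * nu(B).
  mu(A) = 4.
  nu(B) = 6.
  (mu x nu)(A x B) = 4 * 6 = 24.

24


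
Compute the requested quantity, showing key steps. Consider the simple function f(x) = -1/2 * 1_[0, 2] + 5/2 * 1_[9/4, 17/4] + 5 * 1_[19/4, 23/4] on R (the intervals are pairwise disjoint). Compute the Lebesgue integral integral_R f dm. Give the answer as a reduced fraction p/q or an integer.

For a simple function f = sum_i c_i * 1_{A_i} with disjoint A_i,
  integral f dm = sum_i c_i * m(A_i).
Lengths of the A_i:
  m(A_1) = 2 - 0 = 2.
  m(A_2) = 17/4 - 9/4 = 2.
  m(A_3) = 23/4 - 19/4 = 1.
Contributions c_i * m(A_i):
  (-1/2) * (2) = -1.
  (5/2) * (2) = 5.
  (5) * (1) = 5.
Total: -1 + 5 + 5 = 9.

9


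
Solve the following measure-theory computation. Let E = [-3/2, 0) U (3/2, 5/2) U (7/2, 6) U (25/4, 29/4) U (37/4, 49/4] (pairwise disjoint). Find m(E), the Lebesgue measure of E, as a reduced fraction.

For pairwise disjoint intervals, m(union_i I_i) = sum_i m(I_i),
and m is invariant under swapping open/closed endpoints (single points have measure 0).
So m(E) = sum_i (b_i - a_i).
  I_1 has length 0 - (-3/2) = 3/2.
  I_2 has length 5/2 - 3/2 = 1.
  I_3 has length 6 - 7/2 = 5/2.
  I_4 has length 29/4 - 25/4 = 1.
  I_5 has length 49/4 - 37/4 = 3.
Summing:
  m(E) = 3/2 + 1 + 5/2 + 1 + 3 = 9.

9


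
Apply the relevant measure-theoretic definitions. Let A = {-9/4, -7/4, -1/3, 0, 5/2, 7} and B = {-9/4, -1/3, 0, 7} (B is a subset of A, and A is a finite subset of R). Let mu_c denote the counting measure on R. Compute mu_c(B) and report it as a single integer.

Counting measure assigns mu_c(E) = |E| (number of elements) when E is finite.
B has 4 element(s), so mu_c(B) = 4.

4


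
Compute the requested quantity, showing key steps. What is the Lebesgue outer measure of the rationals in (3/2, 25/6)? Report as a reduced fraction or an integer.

Q cap (3/2, 25/6) is countable; list its elements as q_1, q_2, ... . Fix eps > 0 and cover the k-th point by an interval of length eps * 2^(-k). The cover has total length eps * sum_{k>=1} 2^(-k) = eps, so by definition of outer measure m*(Q cap (3/2, 25/6)) <= eps. Since eps was arbitrary and m* >= 0, the outer measure is 0.

0


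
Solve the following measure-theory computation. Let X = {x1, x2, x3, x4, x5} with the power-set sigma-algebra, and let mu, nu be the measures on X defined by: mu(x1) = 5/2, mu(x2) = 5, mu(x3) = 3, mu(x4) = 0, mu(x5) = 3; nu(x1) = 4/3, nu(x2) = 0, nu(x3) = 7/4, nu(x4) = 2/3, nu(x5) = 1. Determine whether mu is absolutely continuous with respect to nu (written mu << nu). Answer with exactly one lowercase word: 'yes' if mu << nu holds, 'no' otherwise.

mu << nu means: every nu-null measurable set is also mu-null; equivalently, for every atom x, if nu({x}) = 0 then mu({x}) = 0.
Checking each atom:
  x1: nu = 4/3 > 0 -> no constraint.
  x2: nu = 0, mu = 5 > 0 -> violates mu << nu.
  x3: nu = 7/4 > 0 -> no constraint.
  x4: nu = 2/3 > 0 -> no constraint.
  x5: nu = 1 > 0 -> no constraint.
The atom(s) x2 violate the condition (nu = 0 but mu > 0). Therefore mu is NOT absolutely continuous w.r.t. nu.

no


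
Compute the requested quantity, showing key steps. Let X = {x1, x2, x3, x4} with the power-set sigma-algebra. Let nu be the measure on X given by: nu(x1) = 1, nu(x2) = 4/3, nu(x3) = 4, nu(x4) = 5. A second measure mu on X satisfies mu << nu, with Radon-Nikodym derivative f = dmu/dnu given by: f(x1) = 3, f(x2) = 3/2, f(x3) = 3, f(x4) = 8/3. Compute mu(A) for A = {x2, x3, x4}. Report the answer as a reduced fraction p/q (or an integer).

By the defining property of the Radon-Nikodym derivative, for every measurable set A,
  mu(A) = integral_A f dnu.
Since nu is a discrete measure concentrated on the atoms of X, the integral over A reduces to the sum
  mu(A) = sum_{x in A} f(x) * nu({x}).
Computing each term:
  x2: f(x2) * nu(x2) = 3/2 * 4/3 = 2.
  x3: f(x3) * nu(x3) = 3 * 4 = 12.
  x4: f(x4) * nu(x4) = 8/3 * 5 = 40/3.
Summing: mu(A) = 2 + 12 + 40/3 = 82/3.

82/3


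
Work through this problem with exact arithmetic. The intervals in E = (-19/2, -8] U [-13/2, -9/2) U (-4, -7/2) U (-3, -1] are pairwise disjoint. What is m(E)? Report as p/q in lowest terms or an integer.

For pairwise disjoint intervals, m(union_i I_i) = sum_i m(I_i),
and m is invariant under swapping open/closed endpoints (single points have measure 0).
So m(E) = sum_i (b_i - a_i).
  I_1 has length -8 - (-19/2) = 3/2.
  I_2 has length -9/2 - (-13/2) = 2.
  I_3 has length -7/2 - (-4) = 1/2.
  I_4 has length -1 - (-3) = 2.
Summing:
  m(E) = 3/2 + 2 + 1/2 + 2 = 6.

6


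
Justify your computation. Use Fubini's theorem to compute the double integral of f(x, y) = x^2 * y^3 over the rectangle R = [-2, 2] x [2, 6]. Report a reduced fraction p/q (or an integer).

f(x, y) is a tensor product of a function of x and a function of y, and both factors are bounded continuous (hence Lebesgue integrable) on the rectangle, so Fubini's theorem applies:
  integral_R f d(m x m) = (integral_a1^b1 x^2 dx) * (integral_a2^b2 y^3 dy).
Inner integral in x: integral_{-2}^{2} x^2 dx = (2^3 - (-2)^3)/3
  = 16/3.
Inner integral in y: integral_{2}^{6} y^3 dy = (6^4 - 2^4)/4
  = 320.
Product: (16/3) * (320) = 5120/3.

5120/3


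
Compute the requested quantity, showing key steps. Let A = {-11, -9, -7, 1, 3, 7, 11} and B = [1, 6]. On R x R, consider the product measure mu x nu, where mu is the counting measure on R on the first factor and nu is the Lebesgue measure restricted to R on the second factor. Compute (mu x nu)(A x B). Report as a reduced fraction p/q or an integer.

For a measurable rectangle A x B, the product measure satisfies
  (mu x nu)(A x B) = mu(A) * nu(B).
  mu(A) = 7.
  nu(B) = 5.
  (mu x nu)(A x B) = 7 * 5 = 35.

35


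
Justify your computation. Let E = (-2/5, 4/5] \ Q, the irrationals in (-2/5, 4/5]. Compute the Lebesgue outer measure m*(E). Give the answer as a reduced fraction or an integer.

The interval I = (-2/5, 4/5] has m(I) = 4/5 - (-2/5) = 6/5 (endpoints are measure-zero, so open/closed/half-open agree). Write I = (I cap Q) u (I \ Q). The rationals in I are countable, so m*(I cap Q) = 0 (cover each rational by intervals whose total length is arbitrarily small). By countable subadditivity m*(I) <= m*(I cap Q) + m*(I \ Q), hence m*(I \ Q) >= m(I) = 6/5. The reverse inequality m*(I \ Q) <= m*(I) = 6/5 is trivial since (I \ Q) is a subset of I. Therefore m*(I \ Q) = 6/5.

6/5


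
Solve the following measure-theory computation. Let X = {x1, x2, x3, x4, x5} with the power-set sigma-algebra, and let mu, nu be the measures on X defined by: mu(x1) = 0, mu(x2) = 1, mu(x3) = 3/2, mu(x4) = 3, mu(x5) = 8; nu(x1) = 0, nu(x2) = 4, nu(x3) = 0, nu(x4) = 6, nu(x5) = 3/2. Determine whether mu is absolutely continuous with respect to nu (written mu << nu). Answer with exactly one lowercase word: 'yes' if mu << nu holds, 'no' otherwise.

mu << nu means: every nu-null measurable set is also mu-null; equivalently, for every atom x, if nu({x}) = 0 then mu({x}) = 0.
Checking each atom:
  x1: nu = 0, mu = 0 -> consistent with mu << nu.
  x2: nu = 4 > 0 -> no constraint.
  x3: nu = 0, mu = 3/2 > 0 -> violates mu << nu.
  x4: nu = 6 > 0 -> no constraint.
  x5: nu = 3/2 > 0 -> no constraint.
The atom(s) x3 violate the condition (nu = 0 but mu > 0). Therefore mu is NOT absolutely continuous w.r.t. nu.

no


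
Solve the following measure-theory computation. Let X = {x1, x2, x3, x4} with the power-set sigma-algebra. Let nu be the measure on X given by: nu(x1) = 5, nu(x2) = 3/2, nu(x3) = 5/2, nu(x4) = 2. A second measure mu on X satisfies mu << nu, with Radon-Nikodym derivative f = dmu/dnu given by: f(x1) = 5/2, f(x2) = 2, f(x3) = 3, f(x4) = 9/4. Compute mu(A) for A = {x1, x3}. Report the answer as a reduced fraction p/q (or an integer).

By the defining property of the Radon-Nikodym derivative, for every measurable set A,
  mu(A) = integral_A f dnu.
Since nu is a discrete measure concentrated on the atoms of X, the integral over A reduces to the sum
  mu(A) = sum_{x in A} f(x) * nu({x}).
Computing each term:
  x1: f(x1) * nu(x1) = 5/2 * 5 = 25/2.
  x3: f(x3) * nu(x3) = 3 * 5/2 = 15/2.
Summing: mu(A) = 25/2 + 15/2 = 20.

20


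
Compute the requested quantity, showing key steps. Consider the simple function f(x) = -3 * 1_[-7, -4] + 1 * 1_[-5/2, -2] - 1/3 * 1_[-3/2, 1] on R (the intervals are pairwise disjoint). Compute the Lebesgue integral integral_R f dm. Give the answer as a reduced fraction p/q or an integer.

For a simple function f = sum_i c_i * 1_{A_i} with disjoint A_i,
  integral f dm = sum_i c_i * m(A_i).
Lengths of the A_i:
  m(A_1) = -4 - (-7) = 3.
  m(A_2) = -2 - (-5/2) = 1/2.
  m(A_3) = 1 - (-3/2) = 5/2.
Contributions c_i * m(A_i):
  (-3) * (3) = -9.
  (1) * (1/2) = 1/2.
  (-1/3) * (5/2) = -5/6.
Total: -9 + 1/2 - 5/6 = -28/3.

-28/3


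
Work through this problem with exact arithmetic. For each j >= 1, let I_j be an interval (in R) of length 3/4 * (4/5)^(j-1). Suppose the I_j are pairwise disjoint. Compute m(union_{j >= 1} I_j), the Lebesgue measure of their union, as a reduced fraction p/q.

By countable additivity of the Lebesgue measure on pairwise disjoint measurable sets,
  m(union_{j >= 1} I_j) = sum_{j >= 1} m(I_j) = sum_{j >= 1} a * r^(j-1),
  with a = 3/4 and r = 4/5.
Since 0 < r = 4/5 < 1, the geometric series converges:
  sum_{j >= 1} a * r^(j-1) = a / (1 - r).
  = 3/4 / (1 - 4/5)
  = 3/4 / (1/5)
  = 15/4.

15/4


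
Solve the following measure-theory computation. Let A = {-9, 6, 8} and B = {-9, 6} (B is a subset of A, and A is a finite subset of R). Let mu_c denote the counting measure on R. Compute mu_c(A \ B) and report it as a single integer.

Counting measure assigns mu_c(E) = |E| (number of elements) when E is finite. For B subset A, A \ B is the set of elements of A not in B, so |A \ B| = |A| - |B|.
|A| = 3, |B| = 2, so mu_c(A \ B) = 3 - 2 = 1.

1


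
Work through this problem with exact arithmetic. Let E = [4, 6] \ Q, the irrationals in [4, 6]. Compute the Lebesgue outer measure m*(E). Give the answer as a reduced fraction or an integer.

The interval I = [4, 6] has m(I) = 6 - 4 = 2 (endpoints are measure-zero, so open/closed/half-open agree). Write I = (I cap Q) u (I \ Q). The rationals in I are countable, so m*(I cap Q) = 0 (cover each rational by intervals whose total length is arbitrarily small). By countable subadditivity m*(I) <= m*(I cap Q) + m*(I \ Q), hence m*(I \ Q) >= m(I) = 2. The reverse inequality m*(I \ Q) <= m*(I) = 2 is trivial since (I \ Q) is a subset of I. Therefore m*(I \ Q) = 2.

2


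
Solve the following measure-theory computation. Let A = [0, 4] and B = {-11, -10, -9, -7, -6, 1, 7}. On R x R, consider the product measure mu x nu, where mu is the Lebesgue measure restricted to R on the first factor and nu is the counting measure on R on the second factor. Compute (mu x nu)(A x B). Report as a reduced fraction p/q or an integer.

For a measurable rectangle A x B, the product measure satisfies
  (mu x nu)(A x B) = mu(A) * nu(B).
  mu(A) = 4.
  nu(B) = 7.
  (mu x nu)(A x B) = 4 * 7 = 28.

28


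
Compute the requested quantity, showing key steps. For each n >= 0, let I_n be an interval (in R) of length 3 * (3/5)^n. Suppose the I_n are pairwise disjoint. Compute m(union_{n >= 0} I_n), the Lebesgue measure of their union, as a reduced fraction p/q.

By countable additivity of the Lebesgue measure on pairwise disjoint measurable sets,
  m(union_{n >= 0} I_n) = sum_{n >= 0} m(I_n) = sum_{n >= 0} a * r^n,
  with a = 3 and r = 3/5.
Since 0 < r = 3/5 < 1, the geometric series converges:
  sum_{n >= 0} a * r^n = a / (1 - r).
  = 3 / (1 - 3/5)
  = 3 / (2/5)
  = 15/2.

15/2


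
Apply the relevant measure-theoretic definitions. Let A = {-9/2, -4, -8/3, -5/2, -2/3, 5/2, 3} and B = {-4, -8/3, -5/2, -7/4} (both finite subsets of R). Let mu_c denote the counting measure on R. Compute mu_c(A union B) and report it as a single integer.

Counting measure on a finite set equals cardinality. By inclusion-exclusion, |A union B| = |A| + |B| - |A cap B|.
|A| = 7, |B| = 4, |A cap B| = 3.
So mu_c(A union B) = 7 + 4 - 3 = 8.

8


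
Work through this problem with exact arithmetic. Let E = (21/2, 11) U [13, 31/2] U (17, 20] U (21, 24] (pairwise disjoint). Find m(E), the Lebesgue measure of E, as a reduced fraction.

For pairwise disjoint intervals, m(union_i I_i) = sum_i m(I_i),
and m is invariant under swapping open/closed endpoints (single points have measure 0).
So m(E) = sum_i (b_i - a_i).
  I_1 has length 11 - 21/2 = 1/2.
  I_2 has length 31/2 - 13 = 5/2.
  I_3 has length 20 - 17 = 3.
  I_4 has length 24 - 21 = 3.
Summing:
  m(E) = 1/2 + 5/2 + 3 + 3 = 9.

9


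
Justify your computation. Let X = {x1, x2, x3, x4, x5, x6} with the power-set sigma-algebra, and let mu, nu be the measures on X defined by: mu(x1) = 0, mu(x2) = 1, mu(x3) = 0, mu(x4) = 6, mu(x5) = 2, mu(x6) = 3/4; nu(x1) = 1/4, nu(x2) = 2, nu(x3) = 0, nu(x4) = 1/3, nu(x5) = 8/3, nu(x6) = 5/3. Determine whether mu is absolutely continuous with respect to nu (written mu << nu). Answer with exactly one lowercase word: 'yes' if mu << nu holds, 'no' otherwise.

mu << nu means: every nu-null measurable set is also mu-null; equivalently, for every atom x, if nu({x}) = 0 then mu({x}) = 0.
Checking each atom:
  x1: nu = 1/4 > 0 -> no constraint.
  x2: nu = 2 > 0 -> no constraint.
  x3: nu = 0, mu = 0 -> consistent with mu << nu.
  x4: nu = 1/3 > 0 -> no constraint.
  x5: nu = 8/3 > 0 -> no constraint.
  x6: nu = 5/3 > 0 -> no constraint.
No atom violates the condition. Therefore mu << nu.

yes


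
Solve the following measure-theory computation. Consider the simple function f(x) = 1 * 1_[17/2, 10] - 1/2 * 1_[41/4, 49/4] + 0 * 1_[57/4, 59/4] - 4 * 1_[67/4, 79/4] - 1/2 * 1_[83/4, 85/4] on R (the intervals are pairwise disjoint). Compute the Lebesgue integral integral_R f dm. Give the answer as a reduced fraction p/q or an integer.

For a simple function f = sum_i c_i * 1_{A_i} with disjoint A_i,
  integral f dm = sum_i c_i * m(A_i).
Lengths of the A_i:
  m(A_1) = 10 - 17/2 = 3/2.
  m(A_2) = 49/4 - 41/4 = 2.
  m(A_3) = 59/4 - 57/4 = 1/2.
  m(A_4) = 79/4 - 67/4 = 3.
  m(A_5) = 85/4 - 83/4 = 1/2.
Contributions c_i * m(A_i):
  (1) * (3/2) = 3/2.
  (-1/2) * (2) = -1.
  (0) * (1/2) = 0.
  (-4) * (3) = -12.
  (-1/2) * (1/2) = -1/4.
Total: 3/2 - 1 + 0 - 12 - 1/4 = -47/4.

-47/4


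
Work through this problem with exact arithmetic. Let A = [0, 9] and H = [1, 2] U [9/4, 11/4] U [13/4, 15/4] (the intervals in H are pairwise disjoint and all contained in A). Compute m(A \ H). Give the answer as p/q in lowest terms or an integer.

The ambient interval has length m(A) = 9 - 0 = 9.
Since the holes are disjoint and sit inside A, by finite additivity
  m(H) = sum_i (b_i - a_i), and m(A \ H) = m(A) - m(H).
Computing the hole measures:
  m(H_1) = 2 - 1 = 1.
  m(H_2) = 11/4 - 9/4 = 1/2.
  m(H_3) = 15/4 - 13/4 = 1/2.
Summed: m(H) = 1 + 1/2 + 1/2 = 2.
So m(A \ H) = 9 - 2 = 7.

7


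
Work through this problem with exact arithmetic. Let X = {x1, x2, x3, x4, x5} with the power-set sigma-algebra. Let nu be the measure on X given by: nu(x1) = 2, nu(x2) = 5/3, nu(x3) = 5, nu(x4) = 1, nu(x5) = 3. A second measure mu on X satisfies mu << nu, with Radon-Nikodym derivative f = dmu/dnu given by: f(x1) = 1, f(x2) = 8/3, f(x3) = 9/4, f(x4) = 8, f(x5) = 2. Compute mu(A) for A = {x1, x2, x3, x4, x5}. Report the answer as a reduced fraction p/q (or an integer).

By the defining property of the Radon-Nikodym derivative, for every measurable set A,
  mu(A) = integral_A f dnu.
Since nu is a discrete measure concentrated on the atoms of X, the integral over A reduces to the sum
  mu(A) = sum_{x in A} f(x) * nu({x}).
Computing each term:
  x1: f(x1) * nu(x1) = 1 * 2 = 2.
  x2: f(x2) * nu(x2) = 8/3 * 5/3 = 40/9.
  x3: f(x3) * nu(x3) = 9/4 * 5 = 45/4.
  x4: f(x4) * nu(x4) = 8 * 1 = 8.
  x5: f(x5) * nu(x5) = 2 * 3 = 6.
Summing: mu(A) = 2 + 40/9 + 45/4 + 8 + 6 = 1141/36.

1141/36


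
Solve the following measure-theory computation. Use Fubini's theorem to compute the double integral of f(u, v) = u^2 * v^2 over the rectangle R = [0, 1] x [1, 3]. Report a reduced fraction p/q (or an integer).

f(u, v) is a tensor product of a function of u and a function of v, and both factors are bounded continuous (hence Lebesgue integrable) on the rectangle, so Fubini's theorem applies:
  integral_R f d(m x m) = (integral_a1^b1 u^2 du) * (integral_a2^b2 v^2 dv).
Inner integral in u: integral_{0}^{1} u^2 du = (1^3 - 0^3)/3
  = 1/3.
Inner integral in v: integral_{1}^{3} v^2 dv = (3^3 - 1^3)/3
  = 26/3.
Product: (1/3) * (26/3) = 26/9.

26/9


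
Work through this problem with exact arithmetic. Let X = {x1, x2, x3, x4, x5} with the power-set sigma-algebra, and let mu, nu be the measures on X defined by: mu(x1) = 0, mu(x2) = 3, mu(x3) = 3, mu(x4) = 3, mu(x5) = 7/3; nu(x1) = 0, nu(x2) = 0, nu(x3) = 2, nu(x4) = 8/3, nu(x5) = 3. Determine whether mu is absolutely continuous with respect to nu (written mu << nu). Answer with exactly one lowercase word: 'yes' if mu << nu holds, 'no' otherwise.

mu << nu means: every nu-null measurable set is also mu-null; equivalently, for every atom x, if nu({x}) = 0 then mu({x}) = 0.
Checking each atom:
  x1: nu = 0, mu = 0 -> consistent with mu << nu.
  x2: nu = 0, mu = 3 > 0 -> violates mu << nu.
  x3: nu = 2 > 0 -> no constraint.
  x4: nu = 8/3 > 0 -> no constraint.
  x5: nu = 3 > 0 -> no constraint.
The atom(s) x2 violate the condition (nu = 0 but mu > 0). Therefore mu is NOT absolutely continuous w.r.t. nu.

no


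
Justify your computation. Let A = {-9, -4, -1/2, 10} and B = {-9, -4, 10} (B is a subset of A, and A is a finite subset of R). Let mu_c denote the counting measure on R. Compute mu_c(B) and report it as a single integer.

Counting measure assigns mu_c(E) = |E| (number of elements) when E is finite.
B has 3 element(s), so mu_c(B) = 3.

3


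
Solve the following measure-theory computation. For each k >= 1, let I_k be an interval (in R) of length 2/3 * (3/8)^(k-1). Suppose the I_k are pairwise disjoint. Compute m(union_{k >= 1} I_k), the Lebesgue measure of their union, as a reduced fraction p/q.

By countable additivity of the Lebesgue measure on pairwise disjoint measurable sets,
  m(union_{k >= 1} I_k) = sum_{k >= 1} m(I_k) = sum_{k >= 1} a * r^(k-1),
  with a = 2/3 and r = 3/8.
Since 0 < r = 3/8 < 1, the geometric series converges:
  sum_{k >= 1} a * r^(k-1) = a / (1 - r).
  = 2/3 / (1 - 3/8)
  = 2/3 / (5/8)
  = 16/15.

16/15


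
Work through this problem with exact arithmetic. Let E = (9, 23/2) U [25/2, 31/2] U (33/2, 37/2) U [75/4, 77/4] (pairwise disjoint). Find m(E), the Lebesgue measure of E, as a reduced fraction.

For pairwise disjoint intervals, m(union_i I_i) = sum_i m(I_i),
and m is invariant under swapping open/closed endpoints (single points have measure 0).
So m(E) = sum_i (b_i - a_i).
  I_1 has length 23/2 - 9 = 5/2.
  I_2 has length 31/2 - 25/2 = 3.
  I_3 has length 37/2 - 33/2 = 2.
  I_4 has length 77/4 - 75/4 = 1/2.
Summing:
  m(E) = 5/2 + 3 + 2 + 1/2 = 8.

8


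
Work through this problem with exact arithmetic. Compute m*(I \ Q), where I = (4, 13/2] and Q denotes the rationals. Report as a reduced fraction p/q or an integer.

The interval I = (4, 13/2] has m(I) = 13/2 - 4 = 5/2 (endpoints are measure-zero, so open/closed/half-open agree). Write I = (I cap Q) u (I \ Q). The rationals in I are countable, so m*(I cap Q) = 0 (cover each rational by intervals whose total length is arbitrarily small). By countable subadditivity m*(I) <= m*(I cap Q) + m*(I \ Q), hence m*(I \ Q) >= m(I) = 5/2. The reverse inequality m*(I \ Q) <= m*(I) = 5/2 is trivial since (I \ Q) is a subset of I. Therefore m*(I \ Q) = 5/2.

5/2


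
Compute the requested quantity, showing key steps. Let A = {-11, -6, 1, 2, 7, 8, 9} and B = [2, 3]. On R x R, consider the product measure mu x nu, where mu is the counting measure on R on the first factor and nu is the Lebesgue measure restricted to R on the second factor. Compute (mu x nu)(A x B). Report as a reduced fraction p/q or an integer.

For a measurable rectangle A x B, the product measure satisfies
  (mu x nu)(A x B) = mu(A) * nu(B).
  mu(A) = 7.
  nu(B) = 1.
  (mu x nu)(A x B) = 7 * 1 = 7.

7


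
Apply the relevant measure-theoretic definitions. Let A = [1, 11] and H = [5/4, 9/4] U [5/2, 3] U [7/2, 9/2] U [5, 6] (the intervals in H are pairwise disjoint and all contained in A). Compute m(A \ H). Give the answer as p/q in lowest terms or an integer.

The ambient interval has length m(A) = 11 - 1 = 10.
Since the holes are disjoint and sit inside A, by finite additivity
  m(H) = sum_i (b_i - a_i), and m(A \ H) = m(A) - m(H).
Computing the hole measures:
  m(H_1) = 9/4 - 5/4 = 1.
  m(H_2) = 3 - 5/2 = 1/2.
  m(H_3) = 9/2 - 7/2 = 1.
  m(H_4) = 6 - 5 = 1.
Summed: m(H) = 1 + 1/2 + 1 + 1 = 7/2.
So m(A \ H) = 10 - 7/2 = 13/2.

13/2


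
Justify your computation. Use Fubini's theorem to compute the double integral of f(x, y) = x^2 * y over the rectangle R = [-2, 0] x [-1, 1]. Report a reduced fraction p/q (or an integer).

f(x, y) is a tensor product of a function of x and a function of y, and both factors are bounded continuous (hence Lebesgue integrable) on the rectangle, so Fubini's theorem applies:
  integral_R f d(m x m) = (integral_a1^b1 x^2 dx) * (integral_a2^b2 y dy).
Inner integral in x: integral_{-2}^{0} x^2 dx = (0^3 - (-2)^3)/3
  = 8/3.
Inner integral in y: integral_{-1}^{1} y dy = (1^2 - (-1)^2)/2
  = 0.
Product: (8/3) * (0) = 0.

0


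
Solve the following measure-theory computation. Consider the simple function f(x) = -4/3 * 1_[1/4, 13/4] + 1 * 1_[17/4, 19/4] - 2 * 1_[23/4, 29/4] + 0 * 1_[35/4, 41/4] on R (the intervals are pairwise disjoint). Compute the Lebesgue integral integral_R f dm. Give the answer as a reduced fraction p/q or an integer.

For a simple function f = sum_i c_i * 1_{A_i} with disjoint A_i,
  integral f dm = sum_i c_i * m(A_i).
Lengths of the A_i:
  m(A_1) = 13/4 - 1/4 = 3.
  m(A_2) = 19/4 - 17/4 = 1/2.
  m(A_3) = 29/4 - 23/4 = 3/2.
  m(A_4) = 41/4 - 35/4 = 3/2.
Contributions c_i * m(A_i):
  (-4/3) * (3) = -4.
  (1) * (1/2) = 1/2.
  (-2) * (3/2) = -3.
  (0) * (3/2) = 0.
Total: -4 + 1/2 - 3 + 0 = -13/2.

-13/2


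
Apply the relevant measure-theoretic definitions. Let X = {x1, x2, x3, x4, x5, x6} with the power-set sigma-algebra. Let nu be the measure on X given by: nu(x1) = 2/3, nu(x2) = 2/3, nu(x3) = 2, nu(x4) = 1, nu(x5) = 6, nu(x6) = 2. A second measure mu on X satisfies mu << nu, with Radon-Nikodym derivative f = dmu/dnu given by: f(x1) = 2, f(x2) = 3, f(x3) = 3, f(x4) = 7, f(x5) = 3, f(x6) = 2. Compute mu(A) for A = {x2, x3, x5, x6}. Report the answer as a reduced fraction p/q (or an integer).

By the defining property of the Radon-Nikodym derivative, for every measurable set A,
  mu(A) = integral_A f dnu.
Since nu is a discrete measure concentrated on the atoms of X, the integral over A reduces to the sum
  mu(A) = sum_{x in A} f(x) * nu({x}).
Computing each term:
  x2: f(x2) * nu(x2) = 3 * 2/3 = 2.
  x3: f(x3) * nu(x3) = 3 * 2 = 6.
  x5: f(x5) * nu(x5) = 3 * 6 = 18.
  x6: f(x6) * nu(x6) = 2 * 2 = 4.
Summing: mu(A) = 2 + 6 + 18 + 4 = 30.

30


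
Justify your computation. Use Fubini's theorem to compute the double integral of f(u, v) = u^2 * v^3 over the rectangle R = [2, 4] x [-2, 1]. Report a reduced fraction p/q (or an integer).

f(u, v) is a tensor product of a function of u and a function of v, and both factors are bounded continuous (hence Lebesgue integrable) on the rectangle, so Fubini's theorem applies:
  integral_R f d(m x m) = (integral_a1^b1 u^2 du) * (integral_a2^b2 v^3 dv).
Inner integral in u: integral_{2}^{4} u^2 du = (4^3 - 2^3)/3
  = 56/3.
Inner integral in v: integral_{-2}^{1} v^3 dv = (1^4 - (-2)^4)/4
  = -15/4.
Product: (56/3) * (-15/4) = -70.

-70


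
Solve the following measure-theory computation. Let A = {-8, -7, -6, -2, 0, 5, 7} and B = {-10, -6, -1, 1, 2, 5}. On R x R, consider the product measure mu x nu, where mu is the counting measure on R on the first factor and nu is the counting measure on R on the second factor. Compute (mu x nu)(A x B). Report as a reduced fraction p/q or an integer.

For a measurable rectangle A x B, the product measure satisfies
  (mu x nu)(A x B) = mu(A) * nu(B).
  mu(A) = 7.
  nu(B) = 6.
  (mu x nu)(A x B) = 7 * 6 = 42.

42


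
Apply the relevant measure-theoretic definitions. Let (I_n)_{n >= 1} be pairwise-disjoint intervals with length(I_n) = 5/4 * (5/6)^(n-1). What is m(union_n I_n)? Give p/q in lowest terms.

By countable additivity of the Lebesgue measure on pairwise disjoint measurable sets,
  m(union_{n >= 1} I_n) = sum_{n >= 1} m(I_n) = sum_{n >= 1} a * r^(n-1),
  with a = 5/4 and r = 5/6.
Since 0 < r = 5/6 < 1, the geometric series converges:
  sum_{n >= 1} a * r^(n-1) = a / (1 - r).
  = 5/4 / (1 - 5/6)
  = 5/4 / (1/6)
  = 15/2.

15/2


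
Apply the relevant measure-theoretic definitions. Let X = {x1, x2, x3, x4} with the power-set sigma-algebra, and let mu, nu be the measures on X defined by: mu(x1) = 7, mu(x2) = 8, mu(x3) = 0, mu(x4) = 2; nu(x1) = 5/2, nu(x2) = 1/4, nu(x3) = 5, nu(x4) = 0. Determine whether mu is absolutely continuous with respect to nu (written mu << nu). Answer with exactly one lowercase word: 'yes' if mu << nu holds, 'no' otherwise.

mu << nu means: every nu-null measurable set is also mu-null; equivalently, for every atom x, if nu({x}) = 0 then mu({x}) = 0.
Checking each atom:
  x1: nu = 5/2 > 0 -> no constraint.
  x2: nu = 1/4 > 0 -> no constraint.
  x3: nu = 5 > 0 -> no constraint.
  x4: nu = 0, mu = 2 > 0 -> violates mu << nu.
The atom(s) x4 violate the condition (nu = 0 but mu > 0). Therefore mu is NOT absolutely continuous w.r.t. nu.

no


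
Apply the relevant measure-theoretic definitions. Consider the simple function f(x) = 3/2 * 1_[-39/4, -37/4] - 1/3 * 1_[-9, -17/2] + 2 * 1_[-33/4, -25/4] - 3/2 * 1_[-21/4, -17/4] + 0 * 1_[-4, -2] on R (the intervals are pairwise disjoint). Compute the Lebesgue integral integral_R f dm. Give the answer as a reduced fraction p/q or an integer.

For a simple function f = sum_i c_i * 1_{A_i} with disjoint A_i,
  integral f dm = sum_i c_i * m(A_i).
Lengths of the A_i:
  m(A_1) = -37/4 - (-39/4) = 1/2.
  m(A_2) = -17/2 - (-9) = 1/2.
  m(A_3) = -25/4 - (-33/4) = 2.
  m(A_4) = -17/4 - (-21/4) = 1.
  m(A_5) = -2 - (-4) = 2.
Contributions c_i * m(A_i):
  (3/2) * (1/2) = 3/4.
  (-1/3) * (1/2) = -1/6.
  (2) * (2) = 4.
  (-3/2) * (1) = -3/2.
  (0) * (2) = 0.
Total: 3/4 - 1/6 + 4 - 3/2 + 0 = 37/12.

37/12


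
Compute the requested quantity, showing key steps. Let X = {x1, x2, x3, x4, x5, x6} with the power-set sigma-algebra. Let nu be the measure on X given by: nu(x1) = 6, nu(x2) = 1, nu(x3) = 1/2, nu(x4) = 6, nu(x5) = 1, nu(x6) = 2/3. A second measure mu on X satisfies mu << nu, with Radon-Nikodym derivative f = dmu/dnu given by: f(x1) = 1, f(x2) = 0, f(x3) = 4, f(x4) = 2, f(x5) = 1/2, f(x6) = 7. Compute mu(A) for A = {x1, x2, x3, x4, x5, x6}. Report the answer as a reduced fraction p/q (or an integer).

By the defining property of the Radon-Nikodym derivative, for every measurable set A,
  mu(A) = integral_A f dnu.
Since nu is a discrete measure concentrated on the atoms of X, the integral over A reduces to the sum
  mu(A) = sum_{x in A} f(x) * nu({x}).
Computing each term:
  x1: f(x1) * nu(x1) = 1 * 6 = 6.
  x2: f(x2) * nu(x2) = 0 * 1 = 0.
  x3: f(x3) * nu(x3) = 4 * 1/2 = 2.
  x4: f(x4) * nu(x4) = 2 * 6 = 12.
  x5: f(x5) * nu(x5) = 1/2 * 1 = 1/2.
  x6: f(x6) * nu(x6) = 7 * 2/3 = 14/3.
Summing: mu(A) = 6 + 0 + 2 + 12 + 1/2 + 14/3 = 151/6.

151/6


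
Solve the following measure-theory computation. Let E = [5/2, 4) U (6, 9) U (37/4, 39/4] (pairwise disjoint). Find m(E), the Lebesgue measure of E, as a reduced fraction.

For pairwise disjoint intervals, m(union_i I_i) = sum_i m(I_i),
and m is invariant under swapping open/closed endpoints (single points have measure 0).
So m(E) = sum_i (b_i - a_i).
  I_1 has length 4 - 5/2 = 3/2.
  I_2 has length 9 - 6 = 3.
  I_3 has length 39/4 - 37/4 = 1/2.
Summing:
  m(E) = 3/2 + 3 + 1/2 = 5.

5


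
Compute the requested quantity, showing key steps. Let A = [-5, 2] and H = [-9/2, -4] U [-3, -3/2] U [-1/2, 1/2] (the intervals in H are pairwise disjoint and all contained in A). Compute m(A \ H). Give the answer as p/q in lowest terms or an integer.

The ambient interval has length m(A) = 2 - (-5) = 7.
Since the holes are disjoint and sit inside A, by finite additivity
  m(H) = sum_i (b_i - a_i), and m(A \ H) = m(A) - m(H).
Computing the hole measures:
  m(H_1) = -4 - (-9/2) = 1/2.
  m(H_2) = -3/2 - (-3) = 3/2.
  m(H_3) = 1/2 - (-1/2) = 1.
Summed: m(H) = 1/2 + 3/2 + 1 = 3.
So m(A \ H) = 7 - 3 = 4.

4


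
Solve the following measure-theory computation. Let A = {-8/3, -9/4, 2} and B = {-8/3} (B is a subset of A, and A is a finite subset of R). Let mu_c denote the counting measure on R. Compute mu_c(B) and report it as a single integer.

Counting measure assigns mu_c(E) = |E| (number of elements) when E is finite.
B has 1 element(s), so mu_c(B) = 1.

1


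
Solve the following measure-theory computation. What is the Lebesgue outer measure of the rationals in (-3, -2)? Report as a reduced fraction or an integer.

E = Q cap (-3, -2) is a subset of Q, which is countable. Enumerate Q = {q_1, q_2, ...}; for any eps > 0, cover q_k by the open interval (q_k - eps/2^(k+1), q_k + eps/2^(k+1)), of length eps/2^k. The total cover length is sum_{k>=1} eps/2^k = eps. Hence m*(E) <= m*(Q) <= eps for every eps > 0, and since outer measure is non-negative, m*(E) = 0.

0


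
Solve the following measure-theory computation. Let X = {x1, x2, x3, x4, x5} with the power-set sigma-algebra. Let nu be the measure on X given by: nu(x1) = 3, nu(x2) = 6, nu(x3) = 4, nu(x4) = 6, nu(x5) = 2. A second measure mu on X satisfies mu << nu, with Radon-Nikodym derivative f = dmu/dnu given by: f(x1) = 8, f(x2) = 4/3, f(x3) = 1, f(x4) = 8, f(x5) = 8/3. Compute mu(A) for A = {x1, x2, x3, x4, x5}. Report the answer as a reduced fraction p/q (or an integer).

By the defining property of the Radon-Nikodym derivative, for every measurable set A,
  mu(A) = integral_A f dnu.
Since nu is a discrete measure concentrated on the atoms of X, the integral over A reduces to the sum
  mu(A) = sum_{x in A} f(x) * nu({x}).
Computing each term:
  x1: f(x1) * nu(x1) = 8 * 3 = 24.
  x2: f(x2) * nu(x2) = 4/3 * 6 = 8.
  x3: f(x3) * nu(x3) = 1 * 4 = 4.
  x4: f(x4) * nu(x4) = 8 * 6 = 48.
  x5: f(x5) * nu(x5) = 8/3 * 2 = 16/3.
Summing: mu(A) = 24 + 8 + 4 + 48 + 16/3 = 268/3.

268/3


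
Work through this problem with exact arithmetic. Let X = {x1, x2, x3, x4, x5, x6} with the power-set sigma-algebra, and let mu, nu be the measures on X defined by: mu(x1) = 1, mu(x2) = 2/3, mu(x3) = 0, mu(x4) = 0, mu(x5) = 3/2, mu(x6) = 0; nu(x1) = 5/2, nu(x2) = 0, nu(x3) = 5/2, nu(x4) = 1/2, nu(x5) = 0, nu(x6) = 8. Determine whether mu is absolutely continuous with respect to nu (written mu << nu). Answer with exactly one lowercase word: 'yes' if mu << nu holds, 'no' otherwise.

mu << nu means: every nu-null measurable set is also mu-null; equivalently, for every atom x, if nu({x}) = 0 then mu({x}) = 0.
Checking each atom:
  x1: nu = 5/2 > 0 -> no constraint.
  x2: nu = 0, mu = 2/3 > 0 -> violates mu << nu.
  x3: nu = 5/2 > 0 -> no constraint.
  x4: nu = 1/2 > 0 -> no constraint.
  x5: nu = 0, mu = 3/2 > 0 -> violates mu << nu.
  x6: nu = 8 > 0 -> no constraint.
The atom(s) x2, x5 violate the condition (nu = 0 but mu > 0). Therefore mu is NOT absolutely continuous w.r.t. nu.

no


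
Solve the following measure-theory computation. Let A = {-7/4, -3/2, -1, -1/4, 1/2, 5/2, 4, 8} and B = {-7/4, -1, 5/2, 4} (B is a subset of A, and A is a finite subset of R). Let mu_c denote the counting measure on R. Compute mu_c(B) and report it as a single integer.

Counting measure assigns mu_c(E) = |E| (number of elements) when E is finite.
B has 4 element(s), so mu_c(B) = 4.

4


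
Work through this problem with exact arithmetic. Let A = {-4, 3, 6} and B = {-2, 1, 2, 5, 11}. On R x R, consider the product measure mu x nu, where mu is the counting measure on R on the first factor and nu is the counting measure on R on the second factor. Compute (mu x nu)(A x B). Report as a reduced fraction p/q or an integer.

For a measurable rectangle A x B, the product measure satisfies
  (mu x nu)(A x B) = mu(A) * nu(B).
  mu(A) = 3.
  nu(B) = 5.
  (mu x nu)(A x B) = 3 * 5 = 15.

15


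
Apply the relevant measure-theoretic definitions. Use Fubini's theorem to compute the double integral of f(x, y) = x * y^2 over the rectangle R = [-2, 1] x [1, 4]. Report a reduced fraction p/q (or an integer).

f(x, y) is a tensor product of a function of x and a function of y, and both factors are bounded continuous (hence Lebesgue integrable) on the rectangle, so Fubini's theorem applies:
  integral_R f d(m x m) = (integral_a1^b1 x dx) * (integral_a2^b2 y^2 dy).
Inner integral in x: integral_{-2}^{1} x dx = (1^2 - (-2)^2)/2
  = -3/2.
Inner integral in y: integral_{1}^{4} y^2 dy = (4^3 - 1^3)/3
  = 21.
Product: (-3/2) * (21) = -63/2.

-63/2


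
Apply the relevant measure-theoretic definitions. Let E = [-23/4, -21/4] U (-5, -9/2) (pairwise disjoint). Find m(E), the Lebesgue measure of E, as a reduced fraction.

For pairwise disjoint intervals, m(union_i I_i) = sum_i m(I_i),
and m is invariant under swapping open/closed endpoints (single points have measure 0).
So m(E) = sum_i (b_i - a_i).
  I_1 has length -21/4 - (-23/4) = 1/2.
  I_2 has length -9/2 - (-5) = 1/2.
Summing:
  m(E) = 1/2 + 1/2 = 1.

1


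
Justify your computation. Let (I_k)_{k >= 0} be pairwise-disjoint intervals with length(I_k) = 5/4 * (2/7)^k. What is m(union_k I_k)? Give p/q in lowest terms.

By countable additivity of the Lebesgue measure on pairwise disjoint measurable sets,
  m(union_{k >= 0} I_k) = sum_{k >= 0} m(I_k) = sum_{k >= 0} a * r^k,
  with a = 5/4 and r = 2/7.
Since 0 < r = 2/7 < 1, the geometric series converges:
  sum_{k >= 0} a * r^k = a / (1 - r).
  = 5/4 / (1 - 2/7)
  = 5/4 / (5/7)
  = 7/4.

7/4


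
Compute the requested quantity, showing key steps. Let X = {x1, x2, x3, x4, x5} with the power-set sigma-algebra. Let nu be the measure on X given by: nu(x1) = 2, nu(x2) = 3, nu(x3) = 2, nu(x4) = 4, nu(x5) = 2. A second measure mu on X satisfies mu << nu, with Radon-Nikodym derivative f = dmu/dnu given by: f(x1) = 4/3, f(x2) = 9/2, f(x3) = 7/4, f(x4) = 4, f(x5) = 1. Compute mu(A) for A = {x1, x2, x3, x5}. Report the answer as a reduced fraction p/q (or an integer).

By the defining property of the Radon-Nikodym derivative, for every measurable set A,
  mu(A) = integral_A f dnu.
Since nu is a discrete measure concentrated on the atoms of X, the integral over A reduces to the sum
  mu(A) = sum_{x in A} f(x) * nu({x}).
Computing each term:
  x1: f(x1) * nu(x1) = 4/3 * 2 = 8/3.
  x2: f(x2) * nu(x2) = 9/2 * 3 = 27/2.
  x3: f(x3) * nu(x3) = 7/4 * 2 = 7/2.
  x5: f(x5) * nu(x5) = 1 * 2 = 2.
Summing: mu(A) = 8/3 + 27/2 + 7/2 + 2 = 65/3.

65/3


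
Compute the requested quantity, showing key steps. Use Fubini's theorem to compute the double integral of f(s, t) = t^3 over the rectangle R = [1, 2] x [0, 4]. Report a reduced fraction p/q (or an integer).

f(s, t) is a tensor product of a function of s and a function of t, and both factors are bounded continuous (hence Lebesgue integrable) on the rectangle, so Fubini's theorem applies:
  integral_R f d(m x m) = (integral_a1^b1 1 ds) * (integral_a2^b2 t^3 dt).
Inner integral in s: integral_{1}^{2} 1 ds = (2^1 - 1^1)/1
  = 1.
Inner integral in t: integral_{0}^{4} t^3 dt = (4^4 - 0^4)/4
  = 64.
Product: (1) * (64) = 64.

64


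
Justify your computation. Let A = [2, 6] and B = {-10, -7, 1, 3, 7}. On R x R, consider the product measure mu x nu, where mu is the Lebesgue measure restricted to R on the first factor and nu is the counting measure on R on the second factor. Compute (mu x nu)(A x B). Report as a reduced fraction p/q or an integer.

For a measurable rectangle A x B, the product measure satisfies
  (mu x nu)(A x B) = mu(A) * nu(B).
  mu(A) = 4.
  nu(B) = 5.
  (mu x nu)(A x B) = 4 * 5 = 20.

20


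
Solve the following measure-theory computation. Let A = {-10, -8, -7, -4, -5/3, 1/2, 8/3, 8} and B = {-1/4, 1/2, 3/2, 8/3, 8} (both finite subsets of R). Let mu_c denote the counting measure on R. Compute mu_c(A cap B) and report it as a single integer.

Counting measure on a finite set equals cardinality. mu_c(A cap B) = |A cap B| (elements appearing in both).
Enumerating the elements of A that also lie in B gives 3 element(s).
So mu_c(A cap B) = 3.

3


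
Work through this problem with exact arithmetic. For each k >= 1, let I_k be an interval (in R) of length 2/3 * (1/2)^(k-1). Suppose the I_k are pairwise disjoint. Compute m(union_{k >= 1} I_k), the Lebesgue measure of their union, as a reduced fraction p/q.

By countable additivity of the Lebesgue measure on pairwise disjoint measurable sets,
  m(union_{k >= 1} I_k) = sum_{k >= 1} m(I_k) = sum_{k >= 1} a * r^(k-1),
  with a = 2/3 and r = 1/2.
Since 0 < r = 1/2 < 1, the geometric series converges:
  sum_{k >= 1} a * r^(k-1) = a / (1 - r).
  = 2/3 / (1 - 1/2)
  = 2/3 / (1/2)
  = 4/3.

4/3


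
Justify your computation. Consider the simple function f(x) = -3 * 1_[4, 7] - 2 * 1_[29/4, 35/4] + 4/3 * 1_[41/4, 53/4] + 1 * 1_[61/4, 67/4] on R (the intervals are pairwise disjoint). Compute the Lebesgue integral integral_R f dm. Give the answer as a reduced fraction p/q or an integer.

For a simple function f = sum_i c_i * 1_{A_i} with disjoint A_i,
  integral f dm = sum_i c_i * m(A_i).
Lengths of the A_i:
  m(A_1) = 7 - 4 = 3.
  m(A_2) = 35/4 - 29/4 = 3/2.
  m(A_3) = 53/4 - 41/4 = 3.
  m(A_4) = 67/4 - 61/4 = 3/2.
Contributions c_i * m(A_i):
  (-3) * (3) = -9.
  (-2) * (3/2) = -3.
  (4/3) * (3) = 4.
  (1) * (3/2) = 3/2.
Total: -9 - 3 + 4 + 3/2 = -13/2.

-13/2


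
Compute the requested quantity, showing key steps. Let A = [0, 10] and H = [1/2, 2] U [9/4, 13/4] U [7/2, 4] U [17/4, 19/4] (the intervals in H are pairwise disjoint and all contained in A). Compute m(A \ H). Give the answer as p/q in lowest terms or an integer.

The ambient interval has length m(A) = 10 - 0 = 10.
Since the holes are disjoint and sit inside A, by finite additivity
  m(H) = sum_i (b_i - a_i), and m(A \ H) = m(A) - m(H).
Computing the hole measures:
  m(H_1) = 2 - 1/2 = 3/2.
  m(H_2) = 13/4 - 9/4 = 1.
  m(H_3) = 4 - 7/2 = 1/2.
  m(H_4) = 19/4 - 17/4 = 1/2.
Summed: m(H) = 3/2 + 1 + 1/2 + 1/2 = 7/2.
So m(A \ H) = 10 - 7/2 = 13/2.

13/2


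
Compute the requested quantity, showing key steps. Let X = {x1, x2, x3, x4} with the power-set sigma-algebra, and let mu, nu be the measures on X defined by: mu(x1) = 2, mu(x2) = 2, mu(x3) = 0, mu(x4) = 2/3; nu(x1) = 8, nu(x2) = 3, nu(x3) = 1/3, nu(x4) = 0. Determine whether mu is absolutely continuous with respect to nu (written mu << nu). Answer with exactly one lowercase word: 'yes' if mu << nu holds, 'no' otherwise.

mu << nu means: every nu-null measurable set is also mu-null; equivalently, for every atom x, if nu({x}) = 0 then mu({x}) = 0.
Checking each atom:
  x1: nu = 8 > 0 -> no constraint.
  x2: nu = 3 > 0 -> no constraint.
  x3: nu = 1/3 > 0 -> no constraint.
  x4: nu = 0, mu = 2/3 > 0 -> violates mu << nu.
The atom(s) x4 violate the condition (nu = 0 but mu > 0). Therefore mu is NOT absolutely continuous w.r.t. nu.

no
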